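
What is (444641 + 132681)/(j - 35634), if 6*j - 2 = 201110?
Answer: -865983/3173 ≈ -272.92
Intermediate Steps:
j = 100556/3 (j = 1/3 + (1/6)*201110 = 1/3 + 100555/3 = 100556/3 ≈ 33519.)
(444641 + 132681)/(j - 35634) = (444641 + 132681)/(100556/3 - 35634) = 577322/(-6346/3) = 577322*(-3/6346) = -865983/3173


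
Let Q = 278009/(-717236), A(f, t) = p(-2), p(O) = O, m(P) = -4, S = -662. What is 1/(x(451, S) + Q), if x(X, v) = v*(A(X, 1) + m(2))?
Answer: 717236/2848583383 ≈ 0.00025179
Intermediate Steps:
A(f, t) = -2
x(X, v) = -6*v (x(X, v) = v*(-2 - 4) = v*(-6) = -6*v)
Q = -278009/717236 (Q = 278009*(-1/717236) = -278009/717236 ≈ -0.38761)
1/(x(451, S) + Q) = 1/(-6*(-662) - 278009/717236) = 1/(3972 - 278009/717236) = 1/(2848583383/717236) = 717236/2848583383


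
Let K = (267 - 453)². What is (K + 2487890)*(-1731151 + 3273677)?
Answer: 3891000239636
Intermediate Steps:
K = 34596 (K = (-186)² = 34596)
(K + 2487890)*(-1731151 + 3273677) = (34596 + 2487890)*(-1731151 + 3273677) = 2522486*1542526 = 3891000239636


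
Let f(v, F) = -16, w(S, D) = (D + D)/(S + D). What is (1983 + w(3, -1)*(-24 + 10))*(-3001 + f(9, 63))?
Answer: -6024949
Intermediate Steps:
w(S, D) = 2*D/(D + S) (w(S, D) = (2*D)/(D + S) = 2*D/(D + S))
(1983 + w(3, -1)*(-24 + 10))*(-3001 + f(9, 63)) = (1983 + (2*(-1)/(-1 + 3))*(-24 + 10))*(-3001 - 16) = (1983 + (2*(-1)/2)*(-14))*(-3017) = (1983 + (2*(-1)*(1/2))*(-14))*(-3017) = (1983 - 1*(-14))*(-3017) = (1983 + 14)*(-3017) = 1997*(-3017) = -6024949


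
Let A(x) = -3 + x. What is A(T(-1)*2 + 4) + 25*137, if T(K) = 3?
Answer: 3432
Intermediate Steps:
A(T(-1)*2 + 4) + 25*137 = (-3 + (3*2 + 4)) + 25*137 = (-3 + (6 + 4)) + 3425 = (-3 + 10) + 3425 = 7 + 3425 = 3432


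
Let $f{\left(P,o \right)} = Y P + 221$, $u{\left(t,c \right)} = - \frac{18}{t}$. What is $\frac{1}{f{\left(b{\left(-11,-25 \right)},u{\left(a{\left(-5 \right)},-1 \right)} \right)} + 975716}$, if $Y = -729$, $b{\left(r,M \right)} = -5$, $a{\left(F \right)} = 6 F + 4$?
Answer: $\frac{1}{979582} \approx 1.0208 \cdot 10^{-6}$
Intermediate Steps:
$a{\left(F \right)} = 4 + 6 F$
$f{\left(P,o \right)} = 221 - 729 P$ ($f{\left(P,o \right)} = - 729 P + 221 = 221 - 729 P$)
$\frac{1}{f{\left(b{\left(-11,-25 \right)},u{\left(a{\left(-5 \right)},-1 \right)} \right)} + 975716} = \frac{1}{\left(221 - -3645\right) + 975716} = \frac{1}{\left(221 + 3645\right) + 975716} = \frac{1}{3866 + 975716} = \frac{1}{979582}$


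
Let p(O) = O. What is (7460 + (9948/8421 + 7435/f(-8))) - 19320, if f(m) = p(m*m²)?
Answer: -17064174493/1437184 ≈ -11873.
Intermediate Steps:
f(m) = m³ (f(m) = m*m² = m³)
(7460 + (9948/8421 + 7435/f(-8))) - 19320 = (7460 + (9948/8421 + 7435/((-8)³))) - 19320 = (7460 + (9948*(1/8421) + 7435/(-512))) - 19320 = (7460 + (3316/2807 + 7435*(-1/512))) - 19320 = (7460 + (3316/2807 - 7435/512)) - 19320 = (7460 - 19172253/1437184) - 19320 = 10702220387/1437184 - 19320 = -17064174493/1437184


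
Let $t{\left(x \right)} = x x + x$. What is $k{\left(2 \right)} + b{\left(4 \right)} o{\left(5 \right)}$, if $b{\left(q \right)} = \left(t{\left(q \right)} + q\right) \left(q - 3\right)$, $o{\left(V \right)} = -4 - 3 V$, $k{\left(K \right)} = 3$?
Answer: $-453$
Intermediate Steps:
$t{\left(x \right)} = x + x^{2}$ ($t{\left(x \right)} = x^{2} + x = x + x^{2}$)
$b{\left(q \right)} = \left(-3 + q\right) \left(q + q \left(1 + q\right)\right)$ ($b{\left(q \right)} = \left(q \left(1 + q\right) + q\right) \left(q - 3\right) = \left(q + q \left(1 + q\right)\right) \left(-3 + q\right) = \left(-3 + q\right) \left(q + q \left(1 + q\right)\right)$)
$k{\left(2 \right)} + b{\left(4 \right)} o{\left(5 \right)} = 3 + 4 \left(-6 + 4^{2} - 4\right) \left(-4 - 15\right) = 3 + 4 \left(-6 + 16 - 4\right) \left(-4 - 15\right) = 3 + 4 \cdot 6 \left(-19\right) = 3 + 24 \left(-19\right) = 3 - 456 = -453$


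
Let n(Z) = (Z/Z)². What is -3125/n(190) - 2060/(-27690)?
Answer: -8652919/2769 ≈ -3124.9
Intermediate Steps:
n(Z) = 1 (n(Z) = 1² = 1)
-3125/n(190) - 2060/(-27690) = -3125/1 - 2060/(-27690) = -3125*1 - 2060*(-1/27690) = -3125 + 206/2769 = -8652919/2769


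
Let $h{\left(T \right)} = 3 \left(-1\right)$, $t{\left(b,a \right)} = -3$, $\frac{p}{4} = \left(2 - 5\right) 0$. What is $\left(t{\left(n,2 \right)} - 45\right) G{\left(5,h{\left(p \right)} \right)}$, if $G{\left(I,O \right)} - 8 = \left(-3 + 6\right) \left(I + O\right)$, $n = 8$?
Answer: $-672$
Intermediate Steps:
$p = 0$ ($p = 4 \left(2 - 5\right) 0 = 4 \left(\left(-3\right) 0\right) = 4 \cdot 0 = 0$)
$h{\left(T \right)} = -3$
$G{\left(I,O \right)} = 8 + 3 I + 3 O$ ($G{\left(I,O \right)} = 8 + \left(-3 + 6\right) \left(I + O\right) = 8 + 3 \left(I + O\right) = 8 + \left(3 I + 3 O\right) = 8 + 3 I + 3 O$)
$\left(t{\left(n,2 \right)} - 45\right) G{\left(5,h{\left(p \right)} \right)} = \left(-3 - 45\right) \left(8 + 3 \cdot 5 + 3 \left(-3\right)\right) = - 48 \left(8 + 15 - 9\right) = \left(-48\right) 14 = -672$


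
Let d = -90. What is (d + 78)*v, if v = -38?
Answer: 456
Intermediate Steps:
(d + 78)*v = (-90 + 78)*(-38) = -12*(-38) = 456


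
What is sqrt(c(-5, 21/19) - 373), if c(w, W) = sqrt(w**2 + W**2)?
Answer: sqrt(-134653 + 19*sqrt(9466))/19 ≈ 19.18*I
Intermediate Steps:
c(w, W) = sqrt(W**2 + w**2)
sqrt(c(-5, 21/19) - 373) = sqrt(sqrt((21/19)**2 + (-5)**2) - 373) = sqrt(sqrt((21*(1/19))**2 + 25) - 373) = sqrt(sqrt((21/19)**2 + 25) - 373) = sqrt(sqrt(441/361 + 25) - 373) = sqrt(sqrt(9466/361) - 373) = sqrt(sqrt(9466)/19 - 373) = sqrt(-373 + sqrt(9466)/19)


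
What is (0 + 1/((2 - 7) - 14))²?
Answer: 1/361 ≈ 0.0027701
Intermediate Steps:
(0 + 1/((2 - 7) - 14))² = (0 + 1/(-5 - 14))² = (0 + 1/(-19))² = (0 - 1/19)² = (-1/19)² = 1/361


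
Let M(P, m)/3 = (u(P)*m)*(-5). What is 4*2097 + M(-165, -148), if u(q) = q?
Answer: -357912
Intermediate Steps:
M(P, m) = -15*P*m (M(P, m) = 3*((P*m)*(-5)) = 3*(-5*P*m) = -15*P*m)
4*2097 + M(-165, -148) = 4*2097 - 15*(-165)*(-148) = 8388 - 366300 = -357912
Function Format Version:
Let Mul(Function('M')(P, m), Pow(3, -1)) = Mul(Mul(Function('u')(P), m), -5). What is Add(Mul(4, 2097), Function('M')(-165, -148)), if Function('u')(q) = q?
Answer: -357912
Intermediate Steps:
Function('M')(P, m) = Mul(-15, P, m) (Function('M')(P, m) = Mul(3, Mul(Mul(P, m), -5)) = Mul(3, Mul(-5, P, m)) = Mul(-15, P, m))
Add(Mul(4, 2097), Function('M')(-165, -148)) = Add(Mul(4, 2097), Mul(-15, -165, -148)) = Add(8388, -366300) = -357912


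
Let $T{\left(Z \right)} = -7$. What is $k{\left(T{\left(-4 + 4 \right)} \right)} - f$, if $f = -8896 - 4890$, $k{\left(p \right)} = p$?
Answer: $13779$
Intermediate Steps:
$f = -13786$
$k{\left(T{\left(-4 + 4 \right)} \right)} - f = -7 - -13786 = -7 + 13786 = 13779$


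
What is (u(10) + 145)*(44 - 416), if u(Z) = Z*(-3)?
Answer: -42780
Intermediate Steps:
u(Z) = -3*Z
(u(10) + 145)*(44 - 416) = (-3*10 + 145)*(44 - 416) = (-30 + 145)*(-372) = 115*(-372) = -42780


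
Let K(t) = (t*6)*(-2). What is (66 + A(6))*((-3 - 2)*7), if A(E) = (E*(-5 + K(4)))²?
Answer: -3541650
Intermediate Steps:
K(t) = -12*t (K(t) = (6*t)*(-2) = -12*t)
A(E) = 2809*E² (A(E) = (E*(-5 - 12*4))² = (E*(-5 - 48))² = (E*(-53))² = (-53*E)² = 2809*E²)
(66 + A(6))*((-3 - 2)*7) = (66 + 2809*6²)*((-3 - 2)*7) = (66 + 2809*36)*(-5*7) = (66 + 101124)*(-35) = 101190*(-35) = -3541650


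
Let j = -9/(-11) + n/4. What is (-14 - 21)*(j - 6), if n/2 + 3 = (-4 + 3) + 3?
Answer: 4375/22 ≈ 198.86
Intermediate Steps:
n = -2 (n = -6 + 2*((-4 + 3) + 3) = -6 + 2*(-1 + 3) = -6 + 2*2 = -6 + 4 = -2)
j = 7/22 (j = -9/(-11) - 2/4 = -9*(-1/11) - 2*¼ = 9/11 - ½ = 7/22 ≈ 0.31818)
(-14 - 21)*(j - 6) = (-14 - 21)*(7/22 - 6) = -35*(-125/22) = 4375/22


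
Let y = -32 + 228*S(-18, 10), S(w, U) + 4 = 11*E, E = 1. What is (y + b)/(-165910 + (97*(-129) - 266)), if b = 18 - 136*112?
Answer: 650/8509 ≈ 0.076390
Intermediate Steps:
S(w, U) = 7 (S(w, U) = -4 + 11*1 = -4 + 11 = 7)
b = -15214 (b = 18 - 15232 = -15214)
y = 1564 (y = -32 + 228*7 = -32 + 1596 = 1564)
(y + b)/(-165910 + (97*(-129) - 266)) = (1564 - 15214)/(-165910 + (97*(-129) - 266)) = -13650/(-165910 + (-12513 - 266)) = -13650/(-165910 - 12779) = -13650/(-178689) = -13650*(-1/178689) = 650/8509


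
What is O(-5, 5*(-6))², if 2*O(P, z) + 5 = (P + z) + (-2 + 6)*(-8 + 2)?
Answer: 1024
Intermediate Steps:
O(P, z) = -29/2 + P/2 + z/2 (O(P, z) = -5/2 + ((P + z) + (-2 + 6)*(-8 + 2))/2 = -5/2 + ((P + z) + 4*(-6))/2 = -5/2 + ((P + z) - 24)/2 = -5/2 + (-24 + P + z)/2 = -5/2 + (-12 + P/2 + z/2) = -29/2 + P/2 + z/2)
O(-5, 5*(-6))² = (-29/2 + (½)*(-5) + (5*(-6))/2)² = (-29/2 - 5/2 + (½)*(-30))² = (-29/2 - 5/2 - 15)² = (-32)² = 1024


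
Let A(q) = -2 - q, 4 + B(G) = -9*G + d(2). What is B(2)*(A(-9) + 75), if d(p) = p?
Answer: -1640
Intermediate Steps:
B(G) = -2 - 9*G (B(G) = -4 + (-9*G + 2) = -4 + (2 - 9*G) = -2 - 9*G)
B(2)*(A(-9) + 75) = (-2 - 9*2)*((-2 - 1*(-9)) + 75) = (-2 - 18)*((-2 + 9) + 75) = -20*(7 + 75) = -20*82 = -1640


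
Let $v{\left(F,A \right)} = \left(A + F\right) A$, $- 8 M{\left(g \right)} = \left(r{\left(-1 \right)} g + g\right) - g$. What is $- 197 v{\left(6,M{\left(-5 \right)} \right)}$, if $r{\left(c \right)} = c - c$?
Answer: $0$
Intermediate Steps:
$r{\left(c \right)} = 0$
$M{\left(g \right)} = 0$ ($M{\left(g \right)} = - \frac{\left(0 g + g\right) - g}{8} = - \frac{\left(0 + g\right) - g}{8} = - \frac{g - g}{8} = \left(- \frac{1}{8}\right) 0 = 0$)
$v{\left(F,A \right)} = A \left(A + F\right)$
$- 197 v{\left(6,M{\left(-5 \right)} \right)} = - 197 \cdot 0 \left(0 + 6\right) = - 197 \cdot 0 \cdot 6 = \left(-197\right) 0 = 0$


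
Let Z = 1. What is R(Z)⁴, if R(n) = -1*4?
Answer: 256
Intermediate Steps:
R(n) = -4
R(Z)⁴ = (-4)⁴ = 256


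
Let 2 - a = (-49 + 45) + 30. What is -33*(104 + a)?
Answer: -2640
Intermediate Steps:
a = -24 (a = 2 - ((-49 + 45) + 30) = 2 - (-4 + 30) = 2 - 1*26 = 2 - 26 = -24)
-33*(104 + a) = -33*(104 - 24) = -33*80 = -2640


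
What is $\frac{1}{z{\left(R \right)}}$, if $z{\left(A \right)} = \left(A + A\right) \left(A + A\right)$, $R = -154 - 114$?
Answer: $\frac{1}{287296} \approx 3.4807 \cdot 10^{-6}$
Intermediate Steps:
$R = -268$ ($R = -154 - 114 = -268$)
$z{\left(A \right)} = 4 A^{2}$ ($z{\left(A \right)} = 2 A 2 A = 4 A^{2}$)
$\frac{1}{z{\left(R \right)}} = \frac{1}{4 \left(-268\right)^{2}} = \frac{1}{4 \cdot 71824} = \frac{1}{287296}$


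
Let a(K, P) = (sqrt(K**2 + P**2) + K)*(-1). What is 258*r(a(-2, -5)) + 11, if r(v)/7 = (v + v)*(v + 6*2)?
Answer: 205895 - 57792*sqrt(29) ≈ -1.0532e+5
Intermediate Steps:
a(K, P) = -K - sqrt(K**2 + P**2) (a(K, P) = (K + sqrt(K**2 + P**2))*(-1) = -K - sqrt(K**2 + P**2))
r(v) = 14*v*(12 + v) (r(v) = 7*((v + v)*(v + 6*2)) = 7*((2*v)*(v + 12)) = 7*((2*v)*(12 + v)) = 7*(2*v*(12 + v)) = 14*v*(12 + v))
258*r(a(-2, -5)) + 11 = 258*(14*(-1*(-2) - sqrt((-2)**2 + (-5)**2))*(12 + (-1*(-2) - sqrt((-2)**2 + (-5)**2)))) + 11 = 258*(14*(2 - sqrt(4 + 25))*(12 + (2 - sqrt(4 + 25)))) + 11 = 258*(14*(2 - sqrt(29))*(12 + (2 - sqrt(29)))) + 11 = 258*(14*(2 - sqrt(29))*(14 - sqrt(29))) + 11 = 3612*(2 - sqrt(29))*(14 - sqrt(29)) + 11 = 11 + 3612*(2 - sqrt(29))*(14 - sqrt(29))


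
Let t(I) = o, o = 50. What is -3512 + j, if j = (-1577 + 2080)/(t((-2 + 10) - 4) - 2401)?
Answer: -8257215/2351 ≈ -3512.2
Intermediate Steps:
t(I) = 50
j = -503/2351 (j = (-1577 + 2080)/(50 - 2401) = 503/(-2351) = 503*(-1/2351) = -503/2351 ≈ -0.21395)
-3512 + j = -3512 - 503/2351 = -8257215/2351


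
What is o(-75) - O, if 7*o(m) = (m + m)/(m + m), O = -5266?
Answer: 36863/7 ≈ 5266.1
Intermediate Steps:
o(m) = 1/7 (o(m) = ((m + m)/(m + m))/7 = ((2*m)/((2*m)))/7 = ((2*m)*(1/(2*m)))/7 = (1/7)*1 = 1/7)
o(-75) - O = 1/7 - 1*(-5266) = 1/7 + 5266 = 36863/7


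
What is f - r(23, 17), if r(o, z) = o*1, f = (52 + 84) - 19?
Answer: 94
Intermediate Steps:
f = 117 (f = 136 - 19 = 117)
r(o, z) = o
f - r(23, 17) = 117 - 1*23 = 117 - 23 = 94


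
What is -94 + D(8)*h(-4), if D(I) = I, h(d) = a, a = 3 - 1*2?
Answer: -86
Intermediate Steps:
a = 1 (a = 3 - 2 = 1)
h(d) = 1
-94 + D(8)*h(-4) = -94 + 8*1 = -94 + 8 = -86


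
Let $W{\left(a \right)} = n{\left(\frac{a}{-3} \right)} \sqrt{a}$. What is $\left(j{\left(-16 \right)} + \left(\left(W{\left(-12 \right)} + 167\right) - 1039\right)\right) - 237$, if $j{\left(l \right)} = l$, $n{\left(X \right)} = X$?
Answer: $-1125 + 8 i \sqrt{3} \approx -1125.0 + 13.856 i$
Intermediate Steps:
$W{\left(a \right)} = - \frac{a^{\frac{3}{2}}}{3}$ ($W{\left(a \right)} = \frac{a}{-3} \sqrt{a} = a \left(- \frac{1}{3}\right) \sqrt{a} = - \frac{a}{3} \sqrt{a} = - \frac{a^{\frac{3}{2}}}{3}$)
$\left(j{\left(-16 \right)} + \left(\left(W{\left(-12 \right)} + 167\right) - 1039\right)\right) - 237 = \left(-16 - \left(872 - 8 i \sqrt{3}\right)\right) - 237 = \left(-888 + 8 i \sqrt{3}\right) - 237 = -1125 + 8 i \sqrt{3}$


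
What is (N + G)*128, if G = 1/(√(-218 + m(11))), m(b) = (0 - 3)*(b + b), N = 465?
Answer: 59520 - 64*I*√71/71 ≈ 59520.0 - 7.5954*I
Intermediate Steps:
m(b) = -6*b
G = -I*√71/142 (G = 1/(√(-218 - 6*11)) = 1/(√(-218 - 66)) = 1/(√(-284)) = 1/(2*I*√71) = -I*√71/142 ≈ -0.059339*I)
(N + G)*128 = (465 - I*√71/142)*128 = 59520 - 64*I*√71/71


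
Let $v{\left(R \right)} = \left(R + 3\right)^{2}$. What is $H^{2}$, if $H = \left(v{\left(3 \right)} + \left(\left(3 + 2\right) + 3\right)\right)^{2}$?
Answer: $3748096$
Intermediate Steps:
$v{\left(R \right)} = \left(3 + R\right)^{2}$
$H = 1936$ ($H = \left(\left(3 + 3\right)^{2} + \left(\left(3 + 2\right) + 3\right)\right)^{2} = \left(6^{2} + \left(5 + 3\right)\right)^{2} = \left(36 + 8\right)^{2} = 44^{2} = 1936$)
$H^{2} = 1936^{2} = 3748096$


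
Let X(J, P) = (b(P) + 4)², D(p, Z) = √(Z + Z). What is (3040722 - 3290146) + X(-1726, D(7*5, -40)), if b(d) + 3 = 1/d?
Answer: -249424 + (20 - I*√5)²/400 ≈ -2.4942e+5 - 0.22361*I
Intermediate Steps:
b(d) = -3 + 1/d
D(p, Z) = √2*√Z (D(p, Z) = √(2*Z) = √2*√Z)
X(J, P) = (1 + 1/P)² (X(J, P) = ((-3 + 1/P) + 4)² = (1 + 1/P)²)
(3040722 - 3290146) + X(-1726, D(7*5, -40)) = (3040722 - 3290146) + (1 + √2*√(-40))²/(√2*√(-40))² = -249424 + (1 + √2*(2*I*√10))²/(√2*(2*I*√10))² = -249424 + (1 + 4*I*√5)²/(4*I*√5)² = -249424 - (1 + 4*I*√5)²/80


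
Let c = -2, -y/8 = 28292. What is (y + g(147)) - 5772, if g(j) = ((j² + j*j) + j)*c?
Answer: -318838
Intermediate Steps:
y = -226336 (y = -8*28292 = -226336)
g(j) = -4*j² - 2*j (g(j) = ((j² + j*j) + j)*(-2) = ((j² + j²) + j)*(-2) = (2*j² + j)*(-2) = (j + 2*j²)*(-2) = -4*j² - 2*j)
(y + g(147)) - 5772 = (-226336 - 2*147*(1 + 2*147)) - 5772 = (-226336 - 2*147*(1 + 294)) - 5772 = (-226336 - 2*147*295) - 5772 = (-226336 - 86730) - 5772 = -313066 - 5772 = -318838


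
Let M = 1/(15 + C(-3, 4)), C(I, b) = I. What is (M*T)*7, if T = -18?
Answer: -21/2 ≈ -10.500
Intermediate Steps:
M = 1/12 (M = 1/(15 - 3) = 1/12 ≈ 0.083333)
(M*T)*7 = ((1/12)*(-18))*7 = -3/2*7 = -21/2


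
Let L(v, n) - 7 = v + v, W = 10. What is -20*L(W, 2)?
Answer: -540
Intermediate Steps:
L(v, n) = 7 + 2*v (L(v, n) = 7 + (v + v) = 7 + 2*v)
-20*L(W, 2) = -20*(7 + 2*10) = -20*(7 + 20) = -20*27 = -540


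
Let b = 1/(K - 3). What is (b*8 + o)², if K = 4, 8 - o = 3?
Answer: 169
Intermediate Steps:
o = 5 (o = 8 - 1*3 = 8 - 3 = 5)
b = 1 (b = 1/(4 - 3) = 1/1 = 1)
(b*8 + o)² = (1*8 + 5)² = (8 + 5)² = 13² = 169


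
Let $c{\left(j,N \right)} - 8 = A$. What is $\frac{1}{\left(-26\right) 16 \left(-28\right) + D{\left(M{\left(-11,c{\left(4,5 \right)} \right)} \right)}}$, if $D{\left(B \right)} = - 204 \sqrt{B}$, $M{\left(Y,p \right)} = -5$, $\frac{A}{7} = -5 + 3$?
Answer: $\frac{728}{8492749} + \frac{51 i \sqrt{5}}{33970996} \approx 8.572 \cdot 10^{-5} + 3.357 \cdot 10^{-6} i$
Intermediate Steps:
$A = -14$ ($A = 7 \left(-5 + 3\right) = 7 \left(-2\right) = -14$)
$c{\left(j,N \right)} = -6$ ($c{\left(j,N \right)} = 8 - 14 = -6$)
$\frac{1}{\left(-26\right) 16 \left(-28\right) + D{\left(M{\left(-11,c{\left(4,5 \right)} \right)} \right)}} = \frac{1}{\left(-26\right) 16 \left(-28\right) - 204 \sqrt{-5}} = \frac{1}{\left(-416\right) \left(-28\right) - 204 i \sqrt{5}} = \frac{1}{11648 - 204 i \sqrt{5}}$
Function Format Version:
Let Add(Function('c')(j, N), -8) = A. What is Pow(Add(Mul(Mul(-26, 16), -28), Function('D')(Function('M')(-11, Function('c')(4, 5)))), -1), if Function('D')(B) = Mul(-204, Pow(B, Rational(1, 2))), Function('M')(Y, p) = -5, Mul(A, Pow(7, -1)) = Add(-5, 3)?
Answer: Add(Rational(728, 8492749), Mul(Rational(51, 33970996), I, Pow(5, Rational(1, 2)))) ≈ Add(8.5720e-5, Mul(3.3570e-6, I))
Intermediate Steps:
A = -14 (A = Mul(7, Add(-5, 3)) = Mul(7, -2) = -14)
Function('c')(j, N) = -6 (Function('c')(j, N) = Add(8, -14) = -6)
Pow(Add(Mul(Mul(-26, 16), -28), Function('D')(Function('M')(-11, Function('c')(4, 5)))), -1) = Pow(Add(Mul(Mul(-26, 16), -28), Mul(-204, Pow(-5, Rational(1, 2)))), -1) = Pow(Add(Mul(-416, -28), Mul(-204, Mul(I, Pow(5, Rational(1, 2))))), -1) = Pow(Add(11648, Mul(-204, I, Pow(5, Rational(1, 2)))), -1)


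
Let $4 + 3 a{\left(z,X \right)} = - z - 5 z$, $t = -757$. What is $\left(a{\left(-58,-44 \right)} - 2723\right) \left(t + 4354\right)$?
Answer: $-9382175$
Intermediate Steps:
$a{\left(z,X \right)} = - \frac{4}{3} - 2 z$ ($a{\left(z,X \right)} = - \frac{4}{3} + \frac{- z - 5 z}{3} = - \frac{4}{3} + \frac{\left(-6\right) z}{3} = - \frac{4}{3} - 2 z$)
$\left(a{\left(-58,-44 \right)} - 2723\right) \left(t + 4354\right) = \left(\left(- \frac{4}{3} - -116\right) - 2723\right) \left(-757 + 4354\right) = \left(\left(- \frac{4}{3} + 116\right) - 2723\right) 3597 = \left(\frac{344}{3} - 2723\right) 3597 = \left(- \frac{7825}{3}\right) 3597 = -9382175$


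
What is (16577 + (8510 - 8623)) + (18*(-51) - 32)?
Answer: 15514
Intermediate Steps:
(16577 + (8510 - 8623)) + (18*(-51) - 32) = (16577 - 113) + (-918 - 32) = 16464 - 950 = 15514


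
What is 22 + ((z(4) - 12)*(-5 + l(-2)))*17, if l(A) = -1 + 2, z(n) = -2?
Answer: 974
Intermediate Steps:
l(A) = 1
22 + ((z(4) - 12)*(-5 + l(-2)))*17 = 22 + ((-2 - 12)*(-5 + 1))*17 = 22 - 14*(-4)*17 = 22 + 56*17 = 22 + 952 = 974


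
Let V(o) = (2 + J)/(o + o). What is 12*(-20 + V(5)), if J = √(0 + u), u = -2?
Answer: -1188/5 + 6*I*√2/5 ≈ -237.6 + 1.6971*I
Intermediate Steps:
J = I*√2 (J = √(0 - 2) = √(-2) = I*√2 ≈ 1.4142*I)
V(o) = (2 + I*√2)/(2*o) (V(o) = (2 + I*√2)/(o + o) = (2 + I*√2)/((2*o)) = (2 + I*√2)*(1/(2*o)) = (2 + I*√2)/(2*o))
12*(-20 + V(5)) = 12*(-20 + (½)*(2 + I*√2)/5) = 12*(-20 + (½)*(⅕)*(2 + I*√2)) = 12*(-20 + (⅕ + I*√2/10)) = 12*(-99/5 + I*√2/10) = -1188/5 + 6*I*√2/5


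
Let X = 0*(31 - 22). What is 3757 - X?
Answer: 3757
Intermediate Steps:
X = 0 (X = 0*9 = 0)
3757 - X = 3757 - 1*0 = 3757 + 0 = 3757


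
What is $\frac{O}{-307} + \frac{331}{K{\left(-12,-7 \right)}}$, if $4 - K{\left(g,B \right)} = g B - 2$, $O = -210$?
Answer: $- \frac{85237}{23946} \approx -3.5596$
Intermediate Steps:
$K{\left(g,B \right)} = 6 - B g$ ($K{\left(g,B \right)} = 4 - \left(g B - 2\right) = 4 - \left(B g - 2\right) = 4 - \left(-2 + B g\right) = 6 - B g$)
$\frac{O}{-307} + \frac{331}{K{\left(-12,-7 \right)}} = - \frac{210}{-307} + \frac{331}{6 - \left(-7\right) \left(-12\right)} = \left(-210\right) \left(- \frac{1}{307}\right) + \frac{331}{6 - 84} = \frac{210}{307} + \frac{331}{-78} = \frac{210}{307} + 331 \left(- \frac{1}{78}\right) = \frac{210}{307} - \frac{331}{78} = - \frac{85237}{23946}$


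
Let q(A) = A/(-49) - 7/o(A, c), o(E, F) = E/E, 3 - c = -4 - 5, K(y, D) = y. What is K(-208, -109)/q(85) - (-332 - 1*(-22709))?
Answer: -2391791/107 ≈ -22353.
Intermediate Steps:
c = 12 (c = 3 - (-4 - 5) = 3 - 1*(-9) = 3 + 9 = 12)
o(E, F) = 1
q(A) = -7 - A/49 (q(A) = A/(-49) - 7/1 = A*(-1/49) - 7*1 = -A/49 - 7 = -7 - A/49)
K(-208, -109)/q(85) - (-332 - 1*(-22709)) = -208/(-7 - 1/49*85) - (-332 - 1*(-22709)) = -208/(-7 - 85/49) - (-332 + 22709) = -208/(-428/49) - 1*22377 = -208*(-49/428) - 22377 = 2548/107 - 22377 = -2391791/107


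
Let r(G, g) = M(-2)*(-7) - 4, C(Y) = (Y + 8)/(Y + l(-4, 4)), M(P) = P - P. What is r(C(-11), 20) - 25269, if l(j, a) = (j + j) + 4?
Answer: -25273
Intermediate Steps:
l(j, a) = 4 + 2*j (l(j, a) = 2*j + 4 = 4 + 2*j)
M(P) = 0
C(Y) = (8 + Y)/(-4 + Y) (C(Y) = (Y + 8)/(Y + (4 + 2*(-4))) = (8 + Y)/(Y + (4 - 8)) = (8 + Y)/(Y - 4) = (8 + Y)/(-4 + Y))
r(G, g) = -4 (r(G, g) = 0*(-7) - 4 = 0 - 4 = -4)
r(C(-11), 20) - 25269 = -4 - 25269 = -25273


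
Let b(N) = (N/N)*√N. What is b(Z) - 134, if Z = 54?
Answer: -134 + 3*√6 ≈ -126.65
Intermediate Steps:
b(N) = √N (b(N) = 1*√N = √N)
b(Z) - 134 = √54 - 134 = 3*√6 - 134 = -134 + 3*√6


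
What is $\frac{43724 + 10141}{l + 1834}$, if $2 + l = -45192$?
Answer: $- \frac{10773}{8672} \approx -1.2423$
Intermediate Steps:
$l = -45194$ ($l = -2 - 45192 = -45194$)
$\frac{43724 + 10141}{l + 1834} = \frac{43724 + 10141}{-45194 + 1834} = \frac{53865}{-43360} = 53865 \left(- \frac{1}{43360}\right) = - \frac{10773}{8672}$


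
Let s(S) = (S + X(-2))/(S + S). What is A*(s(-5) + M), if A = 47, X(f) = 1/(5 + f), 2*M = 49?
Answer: 35203/30 ≈ 1173.4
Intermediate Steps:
M = 49/2 (M = (1/2)*49 = 49/2 ≈ 24.500)
s(S) = (1/3 + S)/(2*S) (s(S) = (S + 1/(5 - 2))/(S + S) = (S + 1/3)/((2*S)) = (S + 1/3)*(1/(2*S)) = (1/3 + S)*(1/(2*S)) = (1/3 + S)/(2*S))
A*(s(-5) + M) = 47*((1/6)*(1 + 3*(-5))/(-5) + 49/2) = 47*((1/6)*(-1/5)*(1 - 15) + 49/2) = 47*((1/6)*(-1/5)*(-14) + 49/2) = 47*(7/15 + 49/2) = 47*(749/30) = 35203/30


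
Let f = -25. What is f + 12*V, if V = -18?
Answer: -241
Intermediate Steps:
f + 12*V = -25 + 12*(-18) = -25 - 216 = -241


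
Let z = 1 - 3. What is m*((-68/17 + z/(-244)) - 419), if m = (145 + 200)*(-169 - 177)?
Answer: 3080044425/61 ≈ 5.0493e+7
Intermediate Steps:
z = -2
m = -119370 (m = 345*(-346) = -119370)
m*((-68/17 + z/(-244)) - 419) = -119370*((-68/17 - 2/(-244)) - 419) = -119370*((-68*1/17 - 2*(-1/244)) - 419) = -119370*((-4 + 1/122) - 419) = -119370*(-487/122 - 419) = -119370*(-51605/122) = 3080044425/61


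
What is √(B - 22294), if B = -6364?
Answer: I*√28658 ≈ 169.29*I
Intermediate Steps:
√(B - 22294) = √(-6364 - 22294) = √(-28658) = I*√28658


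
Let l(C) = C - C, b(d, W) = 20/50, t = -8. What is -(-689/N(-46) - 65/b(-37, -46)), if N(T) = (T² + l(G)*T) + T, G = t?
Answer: 168532/1035 ≈ 162.83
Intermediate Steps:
G = -8
b(d, W) = ⅖ (b(d, W) = 20*(1/50) = ⅖)
l(C) = 0
N(T) = T + T² (N(T) = (T² + 0*T) + T = (T² + 0) + T = T² + T = T + T²)
-(-689/N(-46) - 65/b(-37, -46)) = -(-689*(-1/(46*(1 - 46))) - 65/⅖) = -(-689/((-46*(-45))) - 65*5/2) = -(-689/2070 - 325/2) = -1*(-168532/1035) = 168532/1035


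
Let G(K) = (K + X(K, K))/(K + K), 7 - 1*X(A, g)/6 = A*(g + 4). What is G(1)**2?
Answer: 169/4 ≈ 42.250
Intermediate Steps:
X(A, g) = 42 - 6*A*(4 + g) (X(A, g) = 42 - 6*A*(g + 4) = 42 - 6*A*(4 + g))
G(K) = (42 - 23*K - 6*K**2)/(2*K) (G(K) = (K + (42 - 24*K - 6*K*K))/(K + K) = (K + (42 - 24*K - 6*K**2))/((2*K)) = (42 - 23*K - 6*K**2)*(1/(2*K)) = (42 - 23*K - 6*K**2)/(2*K))
G(1)**2 = (-23/2 - 3*1 + 21/1)**2 = (-23/2 - 3 + 21*1)**2 = (-23/2 - 3 + 21)**2 = (13/2)**2 = 169/4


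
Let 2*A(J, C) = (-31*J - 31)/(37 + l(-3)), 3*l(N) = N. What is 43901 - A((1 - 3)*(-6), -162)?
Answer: 3161275/72 ≈ 43907.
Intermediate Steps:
l(N) = N/3
A(J, C) = -31/72 - 31*J/72 (A(J, C) = ((-31*J - 31)/(37 + (⅓)*(-3)))/2 = ((-31 - 31*J)/(37 - 1))/2 = ((-31 - 31*J)/36)/2 = ((-31 - 31*J)*(1/36))/2 = (-31/36 - 31*J/36)/2 = -31/72 - 31*J/72)
43901 - A((1 - 3)*(-6), -162) = 43901 - (-31/72 - 31*(1 - 3)*(-6)/72) = 43901 - (-31/72 - (-31)*(-6)/36) = 43901 - (-31/72 - 31/72*12) = 43901 - (-31/72 - 31/6) = 43901 - 1*(-403/72) = 43901 + 403/72 = 3161275/72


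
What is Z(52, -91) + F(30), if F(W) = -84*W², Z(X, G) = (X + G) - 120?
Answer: -75759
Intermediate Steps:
Z(X, G) = -120 + G + X (Z(X, G) = (G + X) - 120 = -120 + G + X)
Z(52, -91) + F(30) = (-120 - 91 + 52) - 84*30² = -159 - 84*900 = -159 - 75600 = -75759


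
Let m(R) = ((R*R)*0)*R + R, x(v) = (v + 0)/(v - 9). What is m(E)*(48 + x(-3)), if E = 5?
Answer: 965/4 ≈ 241.25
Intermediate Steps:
x(v) = v/(-9 + v)
m(R) = R (m(R) = (R²*0)*R + R = 0*R + R = 0 + R = R)
m(E)*(48 + x(-3)) = 5*(48 - 3/(-9 - 3)) = 5*(48 - 3/(-12)) = 5*(48 - 3*(-1/12)) = 5*(48 + ¼) = 5*(193/4) = 965/4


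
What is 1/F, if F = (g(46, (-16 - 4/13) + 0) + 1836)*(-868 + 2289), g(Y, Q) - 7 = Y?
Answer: 1/2684269 ≈ 3.7254e-7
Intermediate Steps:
g(Y, Q) = 7 + Y
F = 2684269 (F = ((7 + 46) + 1836)*(-868 + 2289) = (53 + 1836)*1421 = 1889*1421 = 2684269)
1/F = 1/2684269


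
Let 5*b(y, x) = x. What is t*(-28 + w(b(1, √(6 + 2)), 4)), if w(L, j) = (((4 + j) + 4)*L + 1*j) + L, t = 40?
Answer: -960 + 208*√2 ≈ -665.84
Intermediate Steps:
b(y, x) = x/5
w(L, j) = L + j + L*(8 + j) (w(L, j) = ((8 + j)*L + j) + L = (L*(8 + j) + j) + L = (j + L*(8 + j)) + L = L + j + L*(8 + j))
t*(-28 + w(b(1, √(6 + 2)), 4)) = 40*(-28 + (4 + 9*(√(6 + 2)/5) + (√(6 + 2)/5)*4)) = 40*(-28 + (4 + 9*(√8/5) + (√8/5)*4)) = 40*(-28 + (4 + 9*((2*√2)/5) + ((2*√2)/5)*4)) = 40*(-28 + (4 + 9*(2*√2/5) + (2*√2/5)*4)) = 40*(-28 + (4 + 18*√2/5 + 8*√2/5)) = 40*(-28 + (4 + 26*√2/5)) = 40*(-24 + 26*√2/5) = -960 + 208*√2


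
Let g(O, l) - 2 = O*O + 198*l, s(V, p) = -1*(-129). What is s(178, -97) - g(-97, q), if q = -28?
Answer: -3738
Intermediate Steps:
s(V, p) = 129
g(O, l) = 2 + O**2 + 198*l (g(O, l) = 2 + (O*O + 198*l) = 2 + (O**2 + 198*l) = 2 + O**2 + 198*l)
s(178, -97) - g(-97, q) = 129 - (2 + (-97)**2 + 198*(-28)) = 129 - (2 + 9409 - 5544) = 129 - 1*3867 = 129 - 3867 = -3738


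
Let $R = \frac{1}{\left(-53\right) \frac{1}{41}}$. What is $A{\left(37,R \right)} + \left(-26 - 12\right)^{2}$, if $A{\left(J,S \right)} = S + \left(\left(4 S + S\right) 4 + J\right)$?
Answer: $\frac{77632}{53} \approx 1464.8$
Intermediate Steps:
$R = - \frac{41}{53}$ ($R = \frac{1}{\left(-53\right) \frac{1}{41}} = \frac{1}{- \frac{53}{41}} = - \frac{41}{53} \approx -0.77359$)
$A{\left(J,S \right)} = J + 21 S$ ($A{\left(J,S \right)} = S + \left(5 S 4 + J\right) = S + \left(20 S + J\right) = S + \left(J + 20 S\right) = J + 21 S$)
$A{\left(37,R \right)} + \left(-26 - 12\right)^{2} = \left(37 + 21 \left(- \frac{41}{53}\right)\right) + \left(-26 - 12\right)^{2} = \left(37 - \frac{861}{53}\right) + \left(-26 - 12\right)^{2} = \frac{1100}{53} + \left(-38\right)^{2} = \frac{1100}{53} + 1444 = \frac{77632}{53}$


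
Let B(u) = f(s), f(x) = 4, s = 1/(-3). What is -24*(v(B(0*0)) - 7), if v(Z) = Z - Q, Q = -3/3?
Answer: 48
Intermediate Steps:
s = -⅓ ≈ -0.33333
Q = -1 (Q = -3*⅓ = -1)
B(u) = 4
v(Z) = 1 + Z (v(Z) = Z - 1*(-1) = Z + 1 = 1 + Z)
-24*(v(B(0*0)) - 7) = -24*((1 + 4) - 7) = -24*(5 - 7) = -24*(-2) = 48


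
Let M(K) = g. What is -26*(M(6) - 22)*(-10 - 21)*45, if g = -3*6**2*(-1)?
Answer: 3119220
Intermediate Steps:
g = 108 (g = -3*36*(-1) = -108*(-1) = 108)
M(K) = 108
-26*(M(6) - 22)*(-10 - 21)*45 = -26*(108 - 22)*(-10 - 21)*45 = -2236*(-31)*45 = -26*(-2666)*45 = 69316*45 = 3119220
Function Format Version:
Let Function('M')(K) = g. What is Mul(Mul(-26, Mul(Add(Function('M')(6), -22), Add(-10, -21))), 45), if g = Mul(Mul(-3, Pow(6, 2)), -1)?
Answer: 3119220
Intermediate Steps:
g = 108 (g = Mul(Mul(-3, 36), -1) = Mul(-108, -1) = 108)
Function('M')(K) = 108
Mul(Mul(-26, Mul(Add(Function('M')(6), -22), Add(-10, -21))), 45) = Mul(Mul(-26, Mul(Add(108, -22), Add(-10, -21))), 45) = Mul(Mul(-26, Mul(86, -31)), 45) = Mul(Mul(-26, -2666), 45) = Mul(69316, 45) = 3119220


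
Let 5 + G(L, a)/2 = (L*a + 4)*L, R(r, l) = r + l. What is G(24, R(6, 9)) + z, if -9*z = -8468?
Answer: 165626/9 ≈ 18403.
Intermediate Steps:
R(r, l) = l + r
z = 8468/9 (z = -⅑*(-8468) = 8468/9 ≈ 940.89)
G(L, a) = -10 + 2*L*(4 + L*a) (G(L, a) = -10 + 2*((L*a + 4)*L) = -10 + 2*((4 + L*a)*L) = -10 + 2*(L*(4 + L*a)) = -10 + 2*L*(4 + L*a))
G(24, R(6, 9)) + z = (-10 + 8*24 + 2*(9 + 6)*24²) + 8468/9 = (-10 + 192 + 2*15*576) + 8468/9 = (-10 + 192 + 17280) + 8468/9 = 17462 + 8468/9 = 165626/9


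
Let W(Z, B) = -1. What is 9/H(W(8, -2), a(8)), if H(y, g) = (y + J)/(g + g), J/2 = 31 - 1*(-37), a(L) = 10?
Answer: 4/3 ≈ 1.3333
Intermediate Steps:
J = 136 (J = 2*(31 - 1*(-37)) = 2*(31 + 37) = 2*68 = 136)
H(y, g) = (136 + y)/(2*g) (H(y, g) = (y + 136)/(g + g) = (136 + y)/((2*g)) = (136 + y)*(1/(2*g)) = (136 + y)/(2*g))
9/H(W(8, -2), a(8)) = 9/(((½)*(136 - 1)/10)) = 9/(((½)*(⅒)*135)) = 9/(27/4) = 9*(4/27) = 4/3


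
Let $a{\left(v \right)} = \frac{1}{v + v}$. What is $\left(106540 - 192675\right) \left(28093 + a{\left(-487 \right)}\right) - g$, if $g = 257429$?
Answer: $- \frac{2357126650281}{974} \approx -2.42 \cdot 10^{9}$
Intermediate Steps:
$a{\left(v \right)} = \frac{1}{2 v}$
$\left(106540 - 192675\right) \left(28093 + a{\left(-487 \right)}\right) - g = \left(106540 - 192675\right) \left(28093 + \frac{1}{2 \left(-487\right)}\right) - 257429 = - 86135 \left(28093 + \frac{1}{2} \left(- \frac{1}{487}\right)\right) - 257429 = - 86135 \left(28093 - \frac{1}{974}\right) - 257429 = \left(-86135\right) \frac{27362581}{974} - 257429 = - \frac{2356875914435}{974} - 257429 = - \frac{2357126650281}{974}$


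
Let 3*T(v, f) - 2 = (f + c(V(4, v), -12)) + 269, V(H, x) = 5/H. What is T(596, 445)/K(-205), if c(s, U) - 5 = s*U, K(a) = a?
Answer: -706/615 ≈ -1.1480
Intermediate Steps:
c(s, U) = 5 + U*s (c(s, U) = 5 + s*U = 5 + U*s)
T(v, f) = 87 + f/3 (T(v, f) = ⅔ + ((f + (5 - 60/4)) + 269)/3 = ⅔ + ((f + (5 - 12*5/4)) + 269)/3 = ⅔ + ((f + (5 - 15)) + 269)/3 = ⅔ + ((f - 10) + 269)/3 = ⅔ + ((-10 + f) + 269)/3 = ⅔ + (259 + f)/3 = ⅔ + (259/3 + f/3) = 87 + f/3)
T(596, 445)/K(-205) = (87 + (⅓)*445)/(-205) = (87 + 445/3)*(-1/205) = (706/3)*(-1/205) = -706/615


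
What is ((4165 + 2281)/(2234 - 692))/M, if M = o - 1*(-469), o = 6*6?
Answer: 3223/389355 ≈ 0.0082778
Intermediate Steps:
o = 36
M = 505 (M = 36 - 1*(-469) = 36 + 469 = 505)
((4165 + 2281)/(2234 - 692))/M = ((4165 + 2281)/(2234 - 692))/505 = (6446/1542)*(1/505) = (6446*(1/1542))*(1/505) = (3223/771)*(1/505) = 3223/389355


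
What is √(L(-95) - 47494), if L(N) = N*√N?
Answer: √(-47494 - 95*I*√95) ≈ 2.124 - 217.94*I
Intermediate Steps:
L(N) = N^(3/2)
√(L(-95) - 47494) = √((-95)^(3/2) - 47494) = √(-95*I*√95 - 47494) = √(-47494 - 95*I*√95)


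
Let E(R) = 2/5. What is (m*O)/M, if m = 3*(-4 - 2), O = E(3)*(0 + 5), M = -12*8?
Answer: 3/8 ≈ 0.37500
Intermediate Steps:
M = -96
E(R) = 2/5 (E(R) = 2*(1/5) = 2/5)
O = 2 (O = 2*(0 + 5)/5 = (2/5)*5 = 2)
m = -18 (m = 3*(-6) = -18)
(m*O)/M = -18*2/(-96) = -36*(-1/96) = 3/8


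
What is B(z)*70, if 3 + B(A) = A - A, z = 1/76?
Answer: -210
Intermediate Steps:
z = 1/76 ≈ 0.013158
B(A) = -3 (B(A) = -3 + (A - A) = -3 + 0 = -3)
B(z)*70 = -3*70 = -210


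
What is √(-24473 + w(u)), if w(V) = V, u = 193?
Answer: 2*I*√6070 ≈ 155.82*I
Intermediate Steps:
√(-24473 + w(u)) = √(-24473 + 193) = √(-24280) = 2*I*√6070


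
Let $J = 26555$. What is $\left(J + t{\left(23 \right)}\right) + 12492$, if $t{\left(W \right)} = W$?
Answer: $39070$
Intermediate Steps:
$\left(J + t{\left(23 \right)}\right) + 12492 = \left(26555 + 23\right) + 12492 = 26578 + 12492 = 39070$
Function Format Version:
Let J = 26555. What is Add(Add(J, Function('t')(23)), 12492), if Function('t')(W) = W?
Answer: 39070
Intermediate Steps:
Add(Add(J, Function('t')(23)), 12492) = Add(Add(26555, 23), 12492) = Add(26578, 12492) = 39070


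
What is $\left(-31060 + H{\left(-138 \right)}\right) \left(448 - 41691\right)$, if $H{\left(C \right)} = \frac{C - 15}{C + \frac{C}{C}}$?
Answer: $\frac{175491728281}{137} \approx 1.281 \cdot 10^{9}$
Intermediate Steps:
$H{\left(C \right)} = \frac{-15 + C}{1 + C}$ ($H{\left(C \right)} = \frac{-15 + C}{C + 1} = \frac{-15 + C}{1 + C}$)
$\left(-31060 + H{\left(-138 \right)}\right) \left(448 - 41691\right) = \left(-31060 + \frac{-15 - 138}{1 - 138}\right) \left(448 - 41691\right) = \left(-31060 + \frac{1}{-137} \left(-153\right)\right) \left(-41243\right) = \left(-31060 - - \frac{153}{137}\right) \left(-41243\right) = \left(-31060 + \frac{153}{137}\right) \left(-41243\right) = \left(- \frac{4255067}{137}\right) \left(-41243\right) = \frac{175491728281}{137}$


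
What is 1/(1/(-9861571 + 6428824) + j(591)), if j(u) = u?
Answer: 3432747/2028753476 ≈ 0.0016920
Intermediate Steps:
1/(1/(-9861571 + 6428824) + j(591)) = 1/(1/(-9861571 + 6428824) + 591) = 1/(1/(-3432747) + 591) = 1/(-1/3432747 + 591) = 1/(2028753476/3432747) = 3432747/2028753476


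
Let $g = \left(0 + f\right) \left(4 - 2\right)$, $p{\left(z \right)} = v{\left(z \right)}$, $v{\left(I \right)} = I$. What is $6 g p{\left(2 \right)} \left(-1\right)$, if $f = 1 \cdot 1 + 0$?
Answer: $-24$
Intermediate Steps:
$f = 1$ ($f = 1 + 0 = 1$)
$p{\left(z \right)} = z$
$g = 2$ ($g = \left(0 + 1\right) \left(4 - 2\right) = 1 \cdot 2 = 2$)
$6 g p{\left(2 \right)} \left(-1\right) = 6 \cdot 2 \cdot 2 \left(-1\right) = 12 \cdot 2 \left(-1\right) = 24 \left(-1\right) = -24$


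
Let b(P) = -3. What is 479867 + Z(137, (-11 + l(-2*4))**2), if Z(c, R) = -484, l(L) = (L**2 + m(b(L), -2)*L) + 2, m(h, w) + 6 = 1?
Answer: 479383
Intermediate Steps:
m(h, w) = -5 (m(h, w) = -6 + 1 = -5)
l(L) = 2 + L**2 - 5*L (l(L) = (L**2 - 5*L) + 2 = 2 + L**2 - 5*L)
479867 + Z(137, (-11 + l(-2*4))**2) = 479867 - 484 = 479383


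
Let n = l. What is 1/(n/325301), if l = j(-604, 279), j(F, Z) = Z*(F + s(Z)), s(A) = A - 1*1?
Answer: -325301/90954 ≈ -3.5765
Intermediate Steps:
s(A) = -1 + A (s(A) = A - 1 = -1 + A)
j(F, Z) = Z*(-1 + F + Z) (j(F, Z) = Z*(F + (-1 + Z)) = Z*(-1 + F + Z))
l = -90954 (l = 279*(-1 - 604 + 279) = 279*(-326) = -90954)
n = -90954
1/(n/325301) = 1/(-90954/325301) = -325301/90954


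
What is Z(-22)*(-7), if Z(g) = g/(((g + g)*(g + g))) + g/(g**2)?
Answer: 35/88 ≈ 0.39773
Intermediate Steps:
Z(g) = 5/(4*g) (Z(g) = g/(((2*g)*(2*g))) + g/g**2 = g/((4*g**2)) + 1/g = g*(1/(4*g**2)) + 1/g = 1/(4*g) + 1/g = 5/(4*g))
Z(-22)*(-7) = ((5/4)/(-22))*(-7) = ((5/4)*(-1/22))*(-7) = -5/88*(-7) = 35/88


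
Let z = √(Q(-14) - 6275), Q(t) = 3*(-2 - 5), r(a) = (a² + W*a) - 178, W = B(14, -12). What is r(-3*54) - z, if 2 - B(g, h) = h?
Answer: 23798 - 2*I*√1574 ≈ 23798.0 - 79.347*I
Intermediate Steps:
B(g, h) = 2 - h
W = 14 (W = 2 - 1*(-12) = 2 + 12 = 14)
r(a) = -178 + a² + 14*a (r(a) = (a² + 14*a) - 178 = -178 + a² + 14*a)
Q(t) = -21 (Q(t) = 3*(-7) = -21)
z = 2*I*√1574 (z = √(-21 - 6275) = √(-6296) = 2*I*√1574 ≈ 79.347*I)
r(-3*54) - z = (-178 + (-3*54)² + 14*(-3*54)) - 2*I*√1574 = (-178 + (-162)² + 14*(-162)) - 2*I*√1574 = (-178 + 26244 - 2268) - 2*I*√1574 = 23798 - 2*I*√1574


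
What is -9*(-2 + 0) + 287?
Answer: 305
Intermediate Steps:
-9*(-2 + 0) + 287 = -9*(-2) + 287 = 18 + 287 = 305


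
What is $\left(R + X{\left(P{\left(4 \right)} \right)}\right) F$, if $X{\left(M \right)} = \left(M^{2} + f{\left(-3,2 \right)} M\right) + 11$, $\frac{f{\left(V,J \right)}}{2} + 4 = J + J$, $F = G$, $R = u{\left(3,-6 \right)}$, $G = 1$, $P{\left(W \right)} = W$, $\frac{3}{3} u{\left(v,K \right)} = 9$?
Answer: $36$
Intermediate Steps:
$u{\left(v,K \right)} = 9$
$R = 9$
$F = 1$
$f{\left(V,J \right)} = -8 + 4 J$ ($f{\left(V,J \right)} = -8 + 2 \left(J + J\right) = -8 + 2 \cdot 2 J = -8 + 4 J$)
$X{\left(M \right)} = 11 + M^{2}$ ($X{\left(M \right)} = \left(M^{2} + \left(-8 + 4 \cdot 2\right) M\right) + 11 = \left(M^{2} + \left(-8 + 8\right) M\right) + 11 = \left(M^{2} + 0 M\right) + 11 = \left(M^{2} + 0\right) + 11 = M^{2} + 11 = 11 + M^{2}$)
$\left(R + X{\left(P{\left(4 \right)} \right)}\right) F = \left(9 + \left(11 + 4^{2}\right)\right) 1 = \left(9 + \left(11 + 16\right)\right) 1 = \left(9 + 27\right) 1 = 36 \cdot 1 = 36$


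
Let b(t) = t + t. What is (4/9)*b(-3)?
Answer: -8/3 ≈ -2.6667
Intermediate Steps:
b(t) = 2*t
(4/9)*b(-3) = (4/9)*(2*(-3)) = (4*(1/9))*(-6) = (4/9)*(-6) = -8/3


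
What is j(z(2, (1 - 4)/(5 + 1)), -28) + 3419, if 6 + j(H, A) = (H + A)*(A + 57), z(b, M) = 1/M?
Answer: 2543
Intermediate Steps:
j(H, A) = -6 + (57 + A)*(A + H) (j(H, A) = -6 + (H + A)*(A + 57) = -6 + (A + H)*(57 + A) = -6 + (57 + A)*(A + H))
j(z(2, (1 - 4)/(5 + 1)), -28) + 3419 = (-6 + (-28)² + 57*(-28) + 57/(((1 - 4)/(5 + 1))) - 28*(5 + 1)/(1 - 4)) + 3419 = (-6 + 784 - 1596 + 57/((-3/6)) - 28/((-3/6))) + 3419 = (-6 + 784 - 1596 + 57/((-3*⅙)) - 28/((-3*⅙))) + 3419 = (-6 + 784 - 1596 + 57/(-½) - 28/(-½)) + 3419 = (-6 + 784 - 1596 + 57*(-2) - 28*(-2)) + 3419 = (-6 + 784 - 1596 - 114 + 56) + 3419 = -876 + 3419 = 2543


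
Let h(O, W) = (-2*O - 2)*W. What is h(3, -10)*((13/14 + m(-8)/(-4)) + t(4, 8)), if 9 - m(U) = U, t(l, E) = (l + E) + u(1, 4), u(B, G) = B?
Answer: 5420/7 ≈ 774.29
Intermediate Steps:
t(l, E) = 1 + E + l (t(l, E) = (l + E) + 1 = (E + l) + 1 = 1 + E + l)
h(O, W) = W*(-2 - 2*O) (h(O, W) = (-2 - 2*O)*W = W*(-2 - 2*O))
m(U) = 9 - U
h(3, -10)*((13/14 + m(-8)/(-4)) + t(4, 8)) = (-2*(-10)*(1 + 3))*((13/14 + (9 - 1*(-8))/(-4)) + (1 + 8 + 4)) = (-2*(-10)*4)*((13*(1/14) + (9 + 8)*(-1/4)) + 13) = 80*((13/14 + 17*(-1/4)) + 13) = 80*((13/14 - 17/4) + 13) = 80*(-93/28 + 13) = 80*(271/28) = 5420/7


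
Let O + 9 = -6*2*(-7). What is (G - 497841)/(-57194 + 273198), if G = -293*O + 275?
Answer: -519541/216004 ≈ -2.4052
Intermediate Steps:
O = 75 (O = -9 - 6*2*(-7) = -9 - 12*(-7) = -9 + 84 = 75)
G = -21700 (G = -293*75 + 275 = -21975 + 275 = -21700)
(G - 497841)/(-57194 + 273198) = (-21700 - 497841)/(-57194 + 273198) = -519541/216004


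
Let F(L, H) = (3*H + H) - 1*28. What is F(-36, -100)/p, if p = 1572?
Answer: -107/393 ≈ -0.27226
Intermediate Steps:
F(L, H) = -28 + 4*H (F(L, H) = 4*H - 28 = -28 + 4*H)
F(-36, -100)/p = (-28 + 4*(-100))/1572 = (-28 - 400)*(1/1572) = -428*1/1572 = -107/393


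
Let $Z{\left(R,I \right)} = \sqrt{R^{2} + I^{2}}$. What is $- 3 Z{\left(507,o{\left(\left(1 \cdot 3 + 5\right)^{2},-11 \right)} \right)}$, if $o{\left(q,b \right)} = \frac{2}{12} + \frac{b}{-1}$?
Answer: $- \frac{\sqrt{9258253}}{2} \approx -1521.4$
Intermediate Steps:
$o{\left(q,b \right)} = \frac{1}{6} - b$ ($o{\left(q,b \right)} = 2 \cdot \frac{1}{12} + b \left(-1\right) = \frac{1}{6} - b$)
$Z{\left(R,I \right)} = \sqrt{I^{2} + R^{2}}$
$- 3 Z{\left(507,o{\left(\left(1 \cdot 3 + 5\right)^{2},-11 \right)} \right)} = - 3 \sqrt{\left(\frac{1}{6} - -11\right)^{2} + 507^{2}} = - 3 \sqrt{\left(\frac{1}{6} + 11\right)^{2} + 257049} = - 3 \sqrt{\left(\frac{67}{6}\right)^{2} + 257049} = - 3 \sqrt{\frac{4489}{36} + 257049} = - 3 \sqrt{\frac{9258253}{36}} = - 3 \frac{\sqrt{9258253}}{6} = - \frac{\sqrt{9258253}}{2}$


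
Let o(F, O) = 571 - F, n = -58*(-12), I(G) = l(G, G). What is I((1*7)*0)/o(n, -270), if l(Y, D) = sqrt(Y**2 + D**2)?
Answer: 0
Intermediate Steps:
l(Y, D) = sqrt(D**2 + Y**2)
I(G) = sqrt(2)*sqrt(G**2) (I(G) = sqrt(G**2 + G**2) = sqrt(2*G**2) = sqrt(2)*sqrt(G**2))
n = 696
I((1*7)*0)/o(n, -270) = (sqrt(2)*sqrt(((1*7)*0)**2))/(571 - 1*696) = (sqrt(2)*sqrt((7*0)**2))/(571 - 696) = (sqrt(2)*sqrt(0**2))/(-125) = (sqrt(2)*sqrt(0))*(-1/125) = (sqrt(2)*0)*(-1/125) = 0*(-1/125) = 0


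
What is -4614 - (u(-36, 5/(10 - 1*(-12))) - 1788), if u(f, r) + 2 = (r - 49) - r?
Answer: -2775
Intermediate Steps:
u(f, r) = -51 (u(f, r) = -2 + ((r - 49) - r) = -2 + ((-49 + r) - r) = -2 - 49 = -51)
-4614 - (u(-36, 5/(10 - 1*(-12))) - 1788) = -4614 - (-51 - 1788) = -4614 - 1*(-1839) = -4614 + 1839 = -2775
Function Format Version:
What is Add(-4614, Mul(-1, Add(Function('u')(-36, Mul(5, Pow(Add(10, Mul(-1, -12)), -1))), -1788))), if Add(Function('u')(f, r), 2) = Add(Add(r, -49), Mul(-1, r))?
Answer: -2775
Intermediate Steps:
Function('u')(f, r) = -51 (Function('u')(f, r) = Add(-2, Add(Add(r, -49), Mul(-1, r))) = Add(-2, Add(Add(-49, r), Mul(-1, r))) = Add(-2, -49) = -51)
Add(-4614, Mul(-1, Add(Function('u')(-36, Mul(5, Pow(Add(10, Mul(-1, -12)), -1))), -1788))) = Add(-4614, Mul(-1, Add(-51, -1788))) = Add(-4614, Mul(-1, -1839)) = Add(-4614, 1839) = -2775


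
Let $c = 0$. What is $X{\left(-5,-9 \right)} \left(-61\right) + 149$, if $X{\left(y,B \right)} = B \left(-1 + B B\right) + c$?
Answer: $44069$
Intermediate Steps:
$X{\left(y,B \right)} = B \left(-1 + B^{2}\right)$ ($X{\left(y,B \right)} = B \left(-1 + B B\right) + 0 = B \left(-1 + B^{2}\right) + 0 = B \left(-1 + B^{2}\right)$)
$X{\left(-5,-9 \right)} \left(-61\right) + 149 = \left(\left(-9\right)^{3} - -9\right) \left(-61\right) + 149 = \left(-729 + 9\right) \left(-61\right) + 149 = \left(-720\right) \left(-61\right) + 149 = 43920 + 149 = 44069$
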